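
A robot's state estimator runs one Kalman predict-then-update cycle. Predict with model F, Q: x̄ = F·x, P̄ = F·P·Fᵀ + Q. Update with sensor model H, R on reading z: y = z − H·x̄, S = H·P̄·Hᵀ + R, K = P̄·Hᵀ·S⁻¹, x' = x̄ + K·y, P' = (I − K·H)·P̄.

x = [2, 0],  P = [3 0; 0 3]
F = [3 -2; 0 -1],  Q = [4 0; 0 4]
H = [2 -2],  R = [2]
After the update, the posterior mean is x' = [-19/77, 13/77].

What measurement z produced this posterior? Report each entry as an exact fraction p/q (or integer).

x̄ = F·x = [6, 0]
P̄ = F·P·Fᵀ + Q = [43 6; 6 7]
S = H·P̄·Hᵀ + R = [154]
K = P̄·Hᵀ·S⁻¹ = [37/77; -1/77]
x' − x̄ = [-481/77, 13/77] = K·y
y = (KᵀK)⁻¹·Kᵀ·(x' − x̄) = [-13]
z = y + H·x̄ = [-13] + [12] = [-1]

z = [-1]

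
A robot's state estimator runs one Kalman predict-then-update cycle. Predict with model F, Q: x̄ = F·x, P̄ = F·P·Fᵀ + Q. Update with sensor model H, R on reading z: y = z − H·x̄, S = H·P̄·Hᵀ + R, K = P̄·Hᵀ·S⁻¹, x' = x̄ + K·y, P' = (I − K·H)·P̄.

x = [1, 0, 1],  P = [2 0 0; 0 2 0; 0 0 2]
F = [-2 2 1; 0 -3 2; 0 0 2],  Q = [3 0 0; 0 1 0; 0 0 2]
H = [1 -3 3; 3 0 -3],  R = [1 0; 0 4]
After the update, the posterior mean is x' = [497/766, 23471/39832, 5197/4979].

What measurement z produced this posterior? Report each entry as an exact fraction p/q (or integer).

z = [2, -1]

x̄ = F·x = [-1, 2, 2]
P̄ = F·P·Fᵀ + Q = [21 -8 4; -8 27 8; 4 8 10]
S = H·P̄·Hᵀ + R = [283 141; 141 211]
K = P̄·Hᵀ·S⁻¹ = [93/766 123/766; -6947/39832 -4419/39832; 581/4979 -813/4979]
x' − x̄ = [1263/766, -56193/39832, -4761/4979] = K·y
y = (KᵀK)⁻¹·Kᵀ·(x' − x̄) = [3, 8]
z = y + H·x̄ = [3, 8] + [-1, -9] = [2, -1]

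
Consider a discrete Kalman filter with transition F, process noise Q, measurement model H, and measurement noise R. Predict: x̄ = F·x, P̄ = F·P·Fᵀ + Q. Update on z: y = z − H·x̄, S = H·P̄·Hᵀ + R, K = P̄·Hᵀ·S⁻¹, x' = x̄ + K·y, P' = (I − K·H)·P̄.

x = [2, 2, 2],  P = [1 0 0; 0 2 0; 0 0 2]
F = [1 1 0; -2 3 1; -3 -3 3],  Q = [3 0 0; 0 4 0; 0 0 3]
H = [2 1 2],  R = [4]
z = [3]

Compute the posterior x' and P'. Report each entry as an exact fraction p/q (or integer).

x' = [111/28, 31/7, -33/7]
P' = [251/42 30/7 -57/7; 30/7 172/7 -114/7; -57/7 -114/7 120/7]

x̄ = F·x = [4, 4, -6]
P̄ = F·P·Fᵀ + Q = [6 4 -9; 4 28 -6; -9 -6 48]
y = z − H·x̄ = [3]
S = H·P̄·Hᵀ + R = [168]
K = P̄·Hᵀ·S⁻¹ = [-1/84; 1/7; 3/7]
x' = x̄ + K·y = [111/28, 31/7, -33/7]
P' = (I − K·H)·P̄ = [251/42 30/7 -57/7; 30/7 172/7 -114/7; -57/7 -114/7 120/7]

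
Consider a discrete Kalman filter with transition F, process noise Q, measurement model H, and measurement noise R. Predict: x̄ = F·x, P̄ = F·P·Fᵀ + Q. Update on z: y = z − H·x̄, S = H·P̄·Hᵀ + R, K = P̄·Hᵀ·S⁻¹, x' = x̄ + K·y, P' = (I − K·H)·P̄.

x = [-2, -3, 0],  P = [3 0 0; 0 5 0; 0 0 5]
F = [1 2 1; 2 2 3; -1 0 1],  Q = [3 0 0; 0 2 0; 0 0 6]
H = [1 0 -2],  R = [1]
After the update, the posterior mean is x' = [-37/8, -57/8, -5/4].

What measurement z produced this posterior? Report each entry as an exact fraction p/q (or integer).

x̄ = F·x = [-8, -10, 2]
P̄ = F·P·Fᵀ + Q = [31 41 2; 41 79 9; 2 9 14]
S = H·P̄·Hᵀ + R = [80]
K = P̄·Hᵀ·S⁻¹ = [27/80; 23/80; -13/40]
x' − x̄ = [27/8, 23/8, -13/4] = K·y
y = (KᵀK)⁻¹·Kᵀ·(x' − x̄) = [10]
z = y + H·x̄ = [10] + [-12] = [-2]

z = [-2]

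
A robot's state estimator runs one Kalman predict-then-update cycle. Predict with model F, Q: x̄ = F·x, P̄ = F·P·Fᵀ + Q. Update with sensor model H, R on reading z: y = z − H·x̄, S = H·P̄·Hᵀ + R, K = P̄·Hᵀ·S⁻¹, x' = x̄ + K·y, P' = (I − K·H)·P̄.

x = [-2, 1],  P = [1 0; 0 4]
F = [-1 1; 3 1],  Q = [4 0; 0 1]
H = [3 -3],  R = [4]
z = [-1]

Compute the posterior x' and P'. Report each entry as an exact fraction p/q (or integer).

x̄ = F·x = [3, -5]
P̄ = F·P·Fᵀ + Q = [9 1; 1 14]
y = z − H·x̄ = [-25]
S = H·P̄·Hᵀ + R = [193]
K = P̄·Hᵀ·S⁻¹ = [24/193; -39/193]
x' = x̄ + K·y = [-21/193, 10/193]
P' = (I − K·H)·P̄ = [1161/193 1129/193; 1129/193 1181/193]

x' = [-21/193, 10/193]
P' = [1161/193 1129/193; 1129/193 1181/193]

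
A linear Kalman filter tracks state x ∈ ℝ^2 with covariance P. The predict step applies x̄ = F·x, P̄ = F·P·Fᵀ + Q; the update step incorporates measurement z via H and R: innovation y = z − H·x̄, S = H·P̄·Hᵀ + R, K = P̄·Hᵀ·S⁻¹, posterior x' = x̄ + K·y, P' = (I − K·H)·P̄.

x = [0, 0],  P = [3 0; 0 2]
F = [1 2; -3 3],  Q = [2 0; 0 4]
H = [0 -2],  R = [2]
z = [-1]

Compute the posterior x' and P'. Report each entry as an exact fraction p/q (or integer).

x' = [1/33, 49/99]
P' = [141/11 1/33; 1/33 49/99]

x̄ = F·x = [0, 0]
P̄ = F·P·Fᵀ + Q = [13 3; 3 49]
y = z − H·x̄ = [-1]
S = H·P̄·Hᵀ + R = [198]
K = P̄·Hᵀ·S⁻¹ = [-1/33; -49/99]
x' = x̄ + K·y = [1/33, 49/99]
P' = (I − K·H)·P̄ = [141/11 1/33; 1/33 49/99]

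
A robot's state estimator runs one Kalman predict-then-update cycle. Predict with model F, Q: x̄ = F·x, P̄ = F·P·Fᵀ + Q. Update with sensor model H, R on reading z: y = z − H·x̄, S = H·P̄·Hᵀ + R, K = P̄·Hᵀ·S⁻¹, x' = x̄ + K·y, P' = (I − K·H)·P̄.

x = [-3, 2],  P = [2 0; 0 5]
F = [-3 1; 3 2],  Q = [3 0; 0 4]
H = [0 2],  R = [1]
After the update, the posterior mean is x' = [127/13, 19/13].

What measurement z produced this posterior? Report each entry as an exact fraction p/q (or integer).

x̄ = F·x = [11, -5]
P̄ = F·P·Fᵀ + Q = [26 -8; -8 42]
S = H·P̄·Hᵀ + R = [169]
K = P̄·Hᵀ·S⁻¹ = [-16/169; 84/169]
x' − x̄ = [-16/13, 84/13] = K·y
y = (KᵀK)⁻¹·Kᵀ·(x' − x̄) = [13]
z = y + H·x̄ = [13] + [-10] = [3]

z = [3]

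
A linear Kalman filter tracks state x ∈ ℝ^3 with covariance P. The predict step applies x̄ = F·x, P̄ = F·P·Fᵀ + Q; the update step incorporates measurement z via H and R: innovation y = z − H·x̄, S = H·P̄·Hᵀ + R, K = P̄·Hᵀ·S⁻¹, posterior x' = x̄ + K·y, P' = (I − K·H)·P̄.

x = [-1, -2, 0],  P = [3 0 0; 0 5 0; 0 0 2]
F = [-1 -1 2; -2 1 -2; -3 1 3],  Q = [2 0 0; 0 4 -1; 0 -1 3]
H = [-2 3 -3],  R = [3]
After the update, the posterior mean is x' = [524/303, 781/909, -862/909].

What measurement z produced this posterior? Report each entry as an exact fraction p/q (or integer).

z = [2]

x̄ = F·x = [3, 0, 1]
P̄ = F·P·Fᵀ + Q = [18 -7 16; -7 29 10; 16 10 53]
S = H·P̄·Hᵀ + R = [909]
K = P̄·Hᵀ·S⁻¹ = [-35/303; 71/909; -161/909]
x' − x̄ = [-385/303, 781/909, -1771/909] = K·y
y = (KᵀK)⁻¹·Kᵀ·(x' − x̄) = [11]
z = y + H·x̄ = [11] + [-9] = [2]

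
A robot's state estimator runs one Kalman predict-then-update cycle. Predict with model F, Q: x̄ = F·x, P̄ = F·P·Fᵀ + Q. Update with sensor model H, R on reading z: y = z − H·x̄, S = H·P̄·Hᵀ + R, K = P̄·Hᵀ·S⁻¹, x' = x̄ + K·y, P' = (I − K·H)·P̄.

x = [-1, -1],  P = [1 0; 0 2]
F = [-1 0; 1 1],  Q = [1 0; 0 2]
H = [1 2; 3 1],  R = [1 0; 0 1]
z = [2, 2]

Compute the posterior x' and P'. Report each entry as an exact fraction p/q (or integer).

x' = [131/261, 155/261]
P' = [47/261 -46/261; -46/261 95/261]

x̄ = F·x = [1, -2]
P̄ = F·P·Fᵀ + Q = [2 -1; -1 5]
y = z − H·x̄ = [5, 1]
S = H·P̄·Hᵀ + R = [19 9; 9 18]
K = P̄·Hᵀ·S⁻¹ = [-5/29 95/261; 16/29 -43/261]
x' = x̄ + K·y = [131/261, 155/261]
P' = (I − K·H)·P̄ = [47/261 -46/261; -46/261 95/261]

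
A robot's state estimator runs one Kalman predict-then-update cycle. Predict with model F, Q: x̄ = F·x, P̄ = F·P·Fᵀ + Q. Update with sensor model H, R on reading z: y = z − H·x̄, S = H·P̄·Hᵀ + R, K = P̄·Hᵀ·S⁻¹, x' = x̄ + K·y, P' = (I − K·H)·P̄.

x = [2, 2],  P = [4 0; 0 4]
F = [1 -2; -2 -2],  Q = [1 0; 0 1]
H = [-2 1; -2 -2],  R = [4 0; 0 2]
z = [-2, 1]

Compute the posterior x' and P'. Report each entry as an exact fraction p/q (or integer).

x̄ = F·x = [-2, -8]
P̄ = F·P·Fᵀ + Q = [21 8; 8 33]
y = z − H·x̄ = [2, -19]
S = H·P̄·Hᵀ + R = [89 34; 34 282]
K = P̄·Hᵀ·S⁻¹ = [-3808/11971 -2003/11971; 3791/11971 -3938/11971]
x' = x̄ + K·y = [6499/11971, -13364/11971]
P' = (I − K·H)·P̄ = [5745/11971 -3742/11971; -3742/11971 7680/11971]

x' = [6499/11971, -13364/11971]
P' = [5745/11971 -3742/11971; -3742/11971 7680/11971]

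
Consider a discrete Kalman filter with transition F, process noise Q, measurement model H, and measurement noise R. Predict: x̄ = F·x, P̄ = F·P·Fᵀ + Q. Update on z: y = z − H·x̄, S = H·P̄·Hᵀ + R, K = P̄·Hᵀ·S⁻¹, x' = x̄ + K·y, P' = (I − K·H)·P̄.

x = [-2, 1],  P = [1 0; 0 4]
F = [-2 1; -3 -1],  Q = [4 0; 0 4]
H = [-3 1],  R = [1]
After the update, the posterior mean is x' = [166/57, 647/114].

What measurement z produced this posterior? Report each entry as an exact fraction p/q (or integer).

z = [-3]

x̄ = F·x = [5, 5]
P̄ = F·P·Fᵀ + Q = [12 2; 2 17]
S = H·P̄·Hᵀ + R = [114]
K = P̄·Hᵀ·S⁻¹ = [-17/57; 11/114]
x' − x̄ = [-119/57, 77/114] = K·y
y = (KᵀK)⁻¹·Kᵀ·(x' − x̄) = [7]
z = y + H·x̄ = [7] + [-10] = [-3]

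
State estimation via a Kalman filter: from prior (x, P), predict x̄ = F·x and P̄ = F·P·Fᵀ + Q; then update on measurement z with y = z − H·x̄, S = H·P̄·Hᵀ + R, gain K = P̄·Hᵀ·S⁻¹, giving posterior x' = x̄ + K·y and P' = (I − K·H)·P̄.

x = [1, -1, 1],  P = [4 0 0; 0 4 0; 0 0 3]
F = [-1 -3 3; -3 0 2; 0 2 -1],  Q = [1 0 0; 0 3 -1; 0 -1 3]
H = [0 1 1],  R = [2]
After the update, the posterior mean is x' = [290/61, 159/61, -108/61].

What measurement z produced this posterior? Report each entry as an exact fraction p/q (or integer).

z = [1]

x̄ = F·x = [5, -1, -3]
P̄ = F·P·Fᵀ + Q = [68 30 -33; 30 51 -7; -33 -7 22]
S = H·P̄·Hᵀ + R = [61]
K = P̄·Hᵀ·S⁻¹ = [-3/61; 44/61; 15/61]
x' − x̄ = [-15/61, 220/61, 75/61] = K·y
y = (KᵀK)⁻¹·Kᵀ·(x' − x̄) = [5]
z = y + H·x̄ = [5] + [-4] = [1]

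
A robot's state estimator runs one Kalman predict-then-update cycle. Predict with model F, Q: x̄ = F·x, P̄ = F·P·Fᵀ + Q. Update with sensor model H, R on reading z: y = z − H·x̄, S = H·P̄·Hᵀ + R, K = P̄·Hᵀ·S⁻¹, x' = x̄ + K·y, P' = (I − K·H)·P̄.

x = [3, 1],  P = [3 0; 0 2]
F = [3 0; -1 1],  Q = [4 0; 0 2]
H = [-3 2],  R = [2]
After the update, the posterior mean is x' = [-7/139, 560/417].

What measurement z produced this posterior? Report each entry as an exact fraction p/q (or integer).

x̄ = F·x = [9, -2]
P̄ = F·P·Fᵀ + Q = [31 -9; -9 7]
S = H·P̄·Hᵀ + R = [417]
K = P̄·Hᵀ·S⁻¹ = [-37/139; 41/417]
x' − x̄ = [-1258/139, 1394/417] = K·y
y = (KᵀK)⁻¹·Kᵀ·(x' − x̄) = [34]
z = y + H·x̄ = [34] + [-31] = [3]

z = [3]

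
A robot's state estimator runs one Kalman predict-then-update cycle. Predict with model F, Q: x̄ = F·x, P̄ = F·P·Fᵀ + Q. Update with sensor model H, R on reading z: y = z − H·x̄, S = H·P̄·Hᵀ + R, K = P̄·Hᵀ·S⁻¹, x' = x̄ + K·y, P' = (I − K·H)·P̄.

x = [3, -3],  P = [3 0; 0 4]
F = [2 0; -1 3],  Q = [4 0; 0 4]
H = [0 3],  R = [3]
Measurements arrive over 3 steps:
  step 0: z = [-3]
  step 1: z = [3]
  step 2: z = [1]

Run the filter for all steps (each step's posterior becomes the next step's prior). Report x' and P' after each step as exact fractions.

step 0: x̄ = F·x = [6, -12]
step 0: P̄ = F·P·Fᵀ + Q = [16 -6; -6 43]
step 0: y = z − H·x̄ = [33]
step 0: S = H·P̄·Hᵀ + R = [390]
step 0: K = P̄·Hᵀ·S⁻¹ = [-3/65; 43/130]
step 0: x' = x̄ + K·y = [291/65, -141/130]
step 0: P' = (I − K·H)·P̄ = [986/65 -3/65; -3/65 43/130]
step 1: x̄ = F·x = [582/65, -201/26]
step 1: P̄ = F·P·Fᵀ + Q = [4204/65 -398/13; -398/13 583/26]
step 1: y = z − H·x̄ = [681/26]
step 1: S = H·P̄·Hᵀ + R = [5325/26]
step 1: K = P̄·Hᵀ·S⁻¹ = [-796/1775; 583/1775]
step 1: x' = x̄ + K·y = [-4956/1775, 1548/1775]
step 1: P' = (I − K·H)·P̄ = [41692/1775 -796/1775; -796/1775 583/1775]
step 2: x̄ = F·x = [-9912/1775, 384/71]
step 2: P̄ = F·P·Fᵀ + Q = [173868/1775 -17632/355; -17632/355 11763/355]
step 2: y = z − H·x̄ = [-1081/71]
step 2: S = H·P̄·Hᵀ + R = [106932/355]
step 2: K = P̄·Hᵀ·S⁻¹ = [-232/469; 11763/35644]
step 2: x' = x̄ + K·y = [22832/11725, 13683/35644]
step 2: P' = (I − K·H)·P̄ = [284292/11725 -232/469; -232/469 11763/35644]

step 0: x' = [291/65, -141/130], P' = [986/65 -3/65; -3/65 43/130]
step 1: x' = [-4956/1775, 1548/1775], P' = [41692/1775 -796/1775; -796/1775 583/1775]
step 2: x' = [22832/11725, 13683/35644], P' = [284292/11725 -232/469; -232/469 11763/35644]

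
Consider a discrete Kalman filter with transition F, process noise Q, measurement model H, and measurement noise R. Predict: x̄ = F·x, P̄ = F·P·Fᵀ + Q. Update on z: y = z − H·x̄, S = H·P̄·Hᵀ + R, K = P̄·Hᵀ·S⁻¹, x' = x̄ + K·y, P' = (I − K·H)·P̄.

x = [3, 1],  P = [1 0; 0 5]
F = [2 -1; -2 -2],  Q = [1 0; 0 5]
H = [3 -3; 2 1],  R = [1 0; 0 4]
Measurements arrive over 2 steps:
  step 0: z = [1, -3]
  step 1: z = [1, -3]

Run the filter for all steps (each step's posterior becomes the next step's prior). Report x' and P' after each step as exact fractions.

step 0: x̄ = F·x = [5, -8]
step 0: P̄ = F·P·Fᵀ + Q = [10 6; 6 29]
step 0: y = z − H·x̄ = [-38, -5]
step 0: S = H·P̄·Hᵀ + R = [244 -45; -45 97]
step 0: K = P̄·Hᵀ·S⁻¹ = [2334/21643 6884/21643; -4848/21643 6899/21643]
step 0: x' = x̄ + K·y = [-14897/21643, -23415/21643]
step 0: P' = (I − K·H)·P̄ = [9438/21643 8660/21643; 8660/21643 10276/21643]
step 1: x̄ = F·x = [-6379/21643, 76624/21643]
step 1: P̄ = F·P·Fᵀ + Q = [35031/21643 -34520/21643; -34520/21643 256351/21643]
step 1: y = z − H·x̄ = [270652/21643, -128795/21643]
step 1: S = H·P̄·Hᵀ + R = [3265441/21643 -455307/21643; -455307/21643 344967/21643]
step 1: K = P̄·Hᵀ·S⁻¹ = [1357805/14156462 9751951/42469386; -1661343/7078231 1650620/7078231]
step 1: x' = x̄ + K·y = [-19610813/42469386, -5538744/7078231]
step 1: P' = (I − K·H)·P̄ = [13455203/42469386 2016233/7078231; 2016233/7078231 2570014/7078231]

step 0: x' = [-14897/21643, -23415/21643], P' = [9438/21643 8660/21643; 8660/21643 10276/21643]
step 1: x' = [-19610813/42469386, -5538744/7078231], P' = [13455203/42469386 2016233/7078231; 2016233/7078231 2570014/7078231]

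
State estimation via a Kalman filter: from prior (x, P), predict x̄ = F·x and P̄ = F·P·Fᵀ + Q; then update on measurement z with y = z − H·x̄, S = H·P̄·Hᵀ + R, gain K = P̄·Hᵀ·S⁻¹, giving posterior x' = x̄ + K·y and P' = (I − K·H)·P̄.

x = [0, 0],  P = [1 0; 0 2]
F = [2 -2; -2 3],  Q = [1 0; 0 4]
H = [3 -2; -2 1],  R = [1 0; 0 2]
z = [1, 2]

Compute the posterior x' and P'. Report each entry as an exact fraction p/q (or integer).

x' = [-88/263, -185/263]
P' = [191/263 279/263; 279/263 464/263]

x̄ = F·x = [0, 0]
P̄ = F·P·Fᵀ + Q = [13 -16; -16 26]
y = z − H·x̄ = [1, 2]
S = H·P̄·Hᵀ + R = [414 -242; -242 144]
K = P̄·Hᵀ·S⁻¹ = [15/263 -103/526; -91/263 -47/263]
x' = x̄ + K·y = [-88/263, -185/263]
P' = (I − K·H)·P̄ = [191/263 279/263; 279/263 464/263]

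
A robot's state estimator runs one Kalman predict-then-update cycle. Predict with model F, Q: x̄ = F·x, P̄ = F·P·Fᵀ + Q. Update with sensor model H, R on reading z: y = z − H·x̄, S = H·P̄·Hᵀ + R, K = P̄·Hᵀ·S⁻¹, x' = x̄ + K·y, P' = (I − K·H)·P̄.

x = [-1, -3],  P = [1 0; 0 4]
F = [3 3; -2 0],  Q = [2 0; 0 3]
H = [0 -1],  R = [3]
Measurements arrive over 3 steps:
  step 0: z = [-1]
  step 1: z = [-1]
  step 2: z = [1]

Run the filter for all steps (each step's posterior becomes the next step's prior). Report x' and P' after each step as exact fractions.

step 0: x̄ = F·x = [-12, 2]
step 0: P̄ = F·P·Fᵀ + Q = [47 -6; -6 7]
step 0: y = z − H·x̄ = [1]
step 0: S = H·P̄·Hᵀ + R = [10]
step 0: K = P̄·Hᵀ·S⁻¹ = [3/5; -7/10]
step 0: x' = x̄ + K·y = [-57/5, 13/10]
step 0: P' = (I − K·H)·P̄ = [217/5 -9/5; -9/5 21/10]
step 1: x̄ = F·x = [-303/10, 114/5]
step 1: P̄ = F·P·Fᵀ + Q = [3791/10 -1248/5; -1248/5 883/5]
step 1: y = z − H·x̄ = [109/5]
step 1: S = H·P̄·Hᵀ + R = [898/5]
step 1: K = P̄·Hᵀ·S⁻¹ = [624/449; -883/898]
step 1: x' = x̄ + K·y = [-3/898, 1225/898]
step 1: P' = (I − K·H)·P̄ = [28931/898 -1872/449; -1872/449 2649/898]
step 2: x̄ = F·x = [1833/449, 3/449]
step 2: P̄ = F·P·Fᵀ + Q = [109312/449 -75561/449; -75561/449 59209/449]
step 2: y = z − H·x̄ = [452/449]
step 2: S = H·P̄·Hᵀ + R = [60556/449]
step 2: K = P̄·Hᵀ·S⁻¹ = [75561/60556; -59209/60556]
step 2: x' = x̄ + K·y = [80820/15139, -14800/15139]
step 2: P' = (I − K·H)·P̄ = [2026799/60556 -226683/60556; -226683/60556 177627/60556]

step 0: x' = [-57/5, 13/10], P' = [217/5 -9/5; -9/5 21/10]
step 1: x' = [-3/898, 1225/898], P' = [28931/898 -1872/449; -1872/449 2649/898]
step 2: x' = [80820/15139, -14800/15139], P' = [2026799/60556 -226683/60556; -226683/60556 177627/60556]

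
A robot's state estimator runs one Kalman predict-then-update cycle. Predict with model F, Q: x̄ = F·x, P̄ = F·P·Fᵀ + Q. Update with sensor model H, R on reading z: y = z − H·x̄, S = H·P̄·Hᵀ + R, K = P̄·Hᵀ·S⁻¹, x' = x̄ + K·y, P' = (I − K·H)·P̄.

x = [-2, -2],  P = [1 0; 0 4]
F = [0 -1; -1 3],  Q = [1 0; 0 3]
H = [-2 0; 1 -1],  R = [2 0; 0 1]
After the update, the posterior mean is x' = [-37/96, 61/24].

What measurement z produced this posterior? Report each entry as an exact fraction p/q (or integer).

x̄ = F·x = [2, -4]
P̄ = F·P·Fᵀ + Q = [5 -12; -12 40]
S = H·P̄·Hᵀ + R = [22 -34; -34 70]
K = P̄·Hᵀ·S⁻¹ = [-61/192 17/192; -11/48 -41/48]
x' − x̄ = [-229/96, 157/24] = K·y
y = (KᵀK)⁻¹·Kᵀ·(x' − x̄) = [5, -9]
z = y + H·x̄ = [5, -9] + [-4, 6] = [1, -3]

z = [1, -3]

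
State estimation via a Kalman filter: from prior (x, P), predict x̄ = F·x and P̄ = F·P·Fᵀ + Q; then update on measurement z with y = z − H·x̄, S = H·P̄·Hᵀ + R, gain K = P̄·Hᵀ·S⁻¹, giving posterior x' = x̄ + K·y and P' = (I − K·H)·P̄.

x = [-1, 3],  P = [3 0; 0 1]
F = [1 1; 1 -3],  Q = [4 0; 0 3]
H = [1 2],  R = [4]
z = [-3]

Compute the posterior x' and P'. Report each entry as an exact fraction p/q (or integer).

x̄ = F·x = [2, -10]
P̄ = F·P·Fᵀ + Q = [8 0; 0 15]
y = z − H·x̄ = [15]
S = H·P̄·Hᵀ + R = [72]
K = P̄·Hᵀ·S⁻¹ = [1/9; 5/12]
x' = x̄ + K·y = [11/3, -15/4]
P' = (I − K·H)·P̄ = [64/9 -10/3; -10/3 5/2]

x' = [11/3, -15/4]
P' = [64/9 -10/3; -10/3 5/2]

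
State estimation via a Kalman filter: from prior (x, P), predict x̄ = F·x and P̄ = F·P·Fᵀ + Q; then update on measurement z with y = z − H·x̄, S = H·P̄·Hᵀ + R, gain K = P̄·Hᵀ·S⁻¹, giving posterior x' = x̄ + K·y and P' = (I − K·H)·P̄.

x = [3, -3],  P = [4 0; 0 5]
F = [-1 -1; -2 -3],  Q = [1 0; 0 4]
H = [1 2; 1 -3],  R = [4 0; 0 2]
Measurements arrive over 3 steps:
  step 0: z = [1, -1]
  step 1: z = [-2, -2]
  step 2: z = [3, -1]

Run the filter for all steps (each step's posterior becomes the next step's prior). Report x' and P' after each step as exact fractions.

step 0: x' = [-1843/5585, 1856/5585], P' = [5404/5585 1152/5585; 1152/5585 1246/5585]
step 1: x' = [-1220846/1371801, 72460/457267], P' = [1192636/1371801 84056/457267; 84056/457267 98885/457267]
step 2: x' = [1230206089/1264043815, 188304922/252808763], P' = [1089071236/1264043815 45881280/252808763; 45881280/252808763 54493522/252808763]

step 0: x̄ = F·x = [0, 3]
step 0: P̄ = F·P·Fᵀ + Q = [10 23; 23 65]
step 0: y = z − H·x̄ = [-5, 8]
step 0: S = H·P̄·Hᵀ + R = [366 -403; -403 459]
step 0: K = P̄·Hᵀ·S⁻¹ = [1927/5585 974/5585; 911/5585 -1293/5585]
step 0: x' = x̄ + K·y = [-1843/5585, 1856/5585]
step 0: P' = (I − K·H)·P̄ = [5404/5585 1152/5585; 1152/5585 1246/5585]
step 1: x̄ = F·x = [-13/5585, -1882/5585]
step 1: P̄ = F·P·Fᵀ + Q = [14539/5585 20306/5585; 20306/5585 68994/5585]
step 1: y = z − H·x̄ = [-7393/5585, -16803/5585]
step 1: S = H·P̄·Hᵀ + R = [394079/5585 -419731/5585; -419731/5585 524819/5585]
step 1: K = P̄·Hᵀ·S⁻¹ = [424243/1371801 218066/1371801; 140913/914534 -212599/914534]
step 1: x' = x̄ + K·y = [-1220846/1371801, 72460/457267]
step 1: P' = (I − K·H)·P̄ = [1192636/1371801 84056/457267; 84056/457267 98885/457267]
step 2: x̄ = F·x = [1003466/1371801, 1789552/1371801]
step 2: P̄ = F·P·Fᵀ + Q = [3365428/1371801 4536077/1371801; 4536077/1371801 15953659/1371801]
step 2: y = z − H·x̄ = [-467167/1371801, 2993389/1371801]
step 2: S = H·P̄·Hᵀ + R = [90811576/1371801 -96892603/1371801; -96892603/1371801 122475499/1371801]
step 2: K = P̄·Hᵀ·S⁻¹ = [386971009/1264043815 200426018/1264043815; 38717081/252808763 -58799643/252808763]
step 2: x' = x̄ + K·y = [1230206089/1264043815, 188304922/252808763]
step 2: P' = (I − K·H)·P̄ = [1089071236/1264043815 45881280/252808763; 45881280/252808763 54493522/252808763]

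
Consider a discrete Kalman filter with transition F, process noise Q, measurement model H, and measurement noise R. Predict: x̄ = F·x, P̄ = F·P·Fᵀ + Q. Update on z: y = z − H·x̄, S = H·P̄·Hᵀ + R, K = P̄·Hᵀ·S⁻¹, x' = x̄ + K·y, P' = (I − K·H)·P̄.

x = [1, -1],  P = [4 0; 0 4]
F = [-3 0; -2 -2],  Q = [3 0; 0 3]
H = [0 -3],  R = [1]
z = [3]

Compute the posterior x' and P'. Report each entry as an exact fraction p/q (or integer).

x' = [-291/79, -315/316]
P' = [1785/79 6/79; 6/79 35/316]

x̄ = F·x = [-3, 0]
P̄ = F·P·Fᵀ + Q = [39 24; 24 35]
y = z − H·x̄ = [3]
S = H·P̄·Hᵀ + R = [316]
K = P̄·Hᵀ·S⁻¹ = [-18/79; -105/316]
x' = x̄ + K·y = [-291/79, -315/316]
P' = (I − K·H)·P̄ = [1785/79 6/79; 6/79 35/316]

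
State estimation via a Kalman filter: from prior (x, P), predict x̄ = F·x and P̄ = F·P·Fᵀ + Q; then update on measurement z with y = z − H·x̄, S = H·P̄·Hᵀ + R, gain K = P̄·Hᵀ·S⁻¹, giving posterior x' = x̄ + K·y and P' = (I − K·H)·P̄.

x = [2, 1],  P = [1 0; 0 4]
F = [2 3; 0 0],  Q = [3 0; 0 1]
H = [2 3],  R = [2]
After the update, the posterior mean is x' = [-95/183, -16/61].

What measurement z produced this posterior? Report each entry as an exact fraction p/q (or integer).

z = [-2]

x̄ = F·x = [7, 0]
P̄ = F·P·Fᵀ + Q = [43 0; 0 1]
S = H·P̄·Hᵀ + R = [183]
K = P̄·Hᵀ·S⁻¹ = [86/183; 1/61]
x' − x̄ = [-1376/183, -16/61] = K·y
y = (KᵀK)⁻¹·Kᵀ·(x' − x̄) = [-16]
z = y + H·x̄ = [-16] + [14] = [-2]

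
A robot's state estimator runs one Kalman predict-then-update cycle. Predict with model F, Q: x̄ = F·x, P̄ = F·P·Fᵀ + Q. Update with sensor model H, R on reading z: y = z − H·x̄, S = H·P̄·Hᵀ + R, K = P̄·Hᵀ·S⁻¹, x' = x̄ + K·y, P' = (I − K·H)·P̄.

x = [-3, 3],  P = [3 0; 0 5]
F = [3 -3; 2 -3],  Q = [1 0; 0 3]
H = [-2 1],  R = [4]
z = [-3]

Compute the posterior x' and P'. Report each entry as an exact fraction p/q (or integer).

x' = [15/13, 3/13]
P' = [703/104 537/52; 537/52 471/26]

x̄ = F·x = [-18, -15]
P̄ = F·P·Fᵀ + Q = [73 63; 63 60]
y = z − H·x̄ = [-24]
S = H·P̄·Hᵀ + R = [104]
K = P̄·Hᵀ·S⁻¹ = [-83/104; -33/52]
x' = x̄ + K·y = [15/13, 3/13]
P' = (I − K·H)·P̄ = [703/104 537/52; 537/52 471/26]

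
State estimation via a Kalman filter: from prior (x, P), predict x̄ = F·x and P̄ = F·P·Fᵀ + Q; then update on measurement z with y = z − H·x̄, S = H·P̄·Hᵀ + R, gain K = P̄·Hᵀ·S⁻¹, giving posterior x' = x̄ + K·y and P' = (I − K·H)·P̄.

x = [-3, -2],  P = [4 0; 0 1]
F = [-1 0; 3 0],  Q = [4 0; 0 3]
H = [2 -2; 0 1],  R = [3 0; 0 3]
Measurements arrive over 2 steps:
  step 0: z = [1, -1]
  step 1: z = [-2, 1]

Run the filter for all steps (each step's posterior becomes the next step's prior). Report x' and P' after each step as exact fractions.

step 0: x̄ = F·x = [3, -9]
step 0: P̄ = F·P·Fᵀ + Q = [8 -12; -12 39]
step 0: y = z − H·x̄ = [-23, 8]
step 0: S = H·P̄·Hᵀ + R = [287 -102; -102 42]
step 0: K = P̄·Hᵀ·S⁻¹ = [76/275 106/275; -51/275 263/550]
step 0: x' = x̄ + K·y = [-3/11, -10/11]
step 0: P' = (I − K·H)·P̄ = [432/275 318/275; 318/275 789/550]
step 1: x̄ = F·x = [3/11, -9/11]
step 1: P̄ = F·P·Fᵀ + Q = [1532/275 -1296/275; -1296/275 4713/275]
step 1: y = z − H·x̄ = [-46/11, 20/11]
step 1: S = H·P̄·Hᵀ + R = [36173/275 -12018/275; -12018/275 5538/275]
step 1: K = P̄·Hᵀ·S⁻¹ = [9544/33875 12784/33875; -6009/33875 31577/67750]
step 1: x' = x̄ + K·y = [-7429/33875, 26119/33875]
step 1: P' = (I − K·H)·P̄ = [52668/33875 38352/33875; 38352/33875 94731/67750]

step 0: x' = [-3/11, -10/11], P' = [432/275 318/275; 318/275 789/550]
step 1: x' = [-7429/33875, 26119/33875], P' = [52668/33875 38352/33875; 38352/33875 94731/67750]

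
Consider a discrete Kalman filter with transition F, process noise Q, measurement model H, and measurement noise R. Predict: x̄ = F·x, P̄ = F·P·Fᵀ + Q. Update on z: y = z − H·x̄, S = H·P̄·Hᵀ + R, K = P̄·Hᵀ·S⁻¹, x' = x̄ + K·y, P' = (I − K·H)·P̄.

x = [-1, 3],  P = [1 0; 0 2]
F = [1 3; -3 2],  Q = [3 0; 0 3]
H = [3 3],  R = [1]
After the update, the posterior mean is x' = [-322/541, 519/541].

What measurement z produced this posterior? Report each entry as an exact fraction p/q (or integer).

x̄ = F·x = [8, 9]
P̄ = F·P·Fᵀ + Q = [22 9; 9 20]
S = H·P̄·Hᵀ + R = [541]
K = P̄·Hᵀ·S⁻¹ = [93/541; 87/541]
x' − x̄ = [-4650/541, -4350/541] = K·y
y = (KᵀK)⁻¹·Kᵀ·(x' − x̄) = [-50]
z = y + H·x̄ = [-50] + [51] = [1]

z = [1]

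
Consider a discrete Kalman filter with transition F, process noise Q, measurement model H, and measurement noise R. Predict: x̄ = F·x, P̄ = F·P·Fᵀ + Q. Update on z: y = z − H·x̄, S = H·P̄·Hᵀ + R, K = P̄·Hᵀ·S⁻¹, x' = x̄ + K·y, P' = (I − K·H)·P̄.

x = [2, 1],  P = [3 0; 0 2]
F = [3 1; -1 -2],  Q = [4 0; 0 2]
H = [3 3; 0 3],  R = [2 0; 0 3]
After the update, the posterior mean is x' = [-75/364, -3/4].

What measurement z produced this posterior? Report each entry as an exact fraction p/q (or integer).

z = [-3, -2]

x̄ = F·x = [7, -4]
P̄ = F·P·Fᵀ + Q = [33 -13; -13 13]
S = H·P̄·Hᵀ + R = [182 0; 0 120]
K = P̄·Hᵀ·S⁻¹ = [30/91 -13/40; 0 13/40]
x' − x̄ = [-2623/364, 13/4] = K·y
y = (KᵀK)⁻¹·Kᵀ·(x' − x̄) = [-12, 10]
z = y + H·x̄ = [-12, 10] + [9, -12] = [-3, -2]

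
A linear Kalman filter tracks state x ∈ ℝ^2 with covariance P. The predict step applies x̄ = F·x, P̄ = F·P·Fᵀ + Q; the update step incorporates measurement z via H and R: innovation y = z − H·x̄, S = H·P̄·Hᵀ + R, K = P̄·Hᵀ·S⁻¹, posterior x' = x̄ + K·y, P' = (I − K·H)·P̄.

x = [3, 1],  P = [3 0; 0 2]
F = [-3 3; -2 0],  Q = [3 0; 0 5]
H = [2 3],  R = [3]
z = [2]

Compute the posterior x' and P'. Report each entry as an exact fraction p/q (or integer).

x' = [118/47, -50/47]
P' = [381/47 -483/94; -483/94 673/188]

x̄ = F·x = [-6, -6]
P̄ = F·P·Fᵀ + Q = [48 18; 18 17]
y = z − H·x̄ = [32]
S = H·P̄·Hᵀ + R = [564]
K = P̄·Hᵀ·S⁻¹ = [25/94; 29/188]
x' = x̄ + K·y = [118/47, -50/47]
P' = (I − K·H)·P̄ = [381/47 -483/94; -483/94 673/188]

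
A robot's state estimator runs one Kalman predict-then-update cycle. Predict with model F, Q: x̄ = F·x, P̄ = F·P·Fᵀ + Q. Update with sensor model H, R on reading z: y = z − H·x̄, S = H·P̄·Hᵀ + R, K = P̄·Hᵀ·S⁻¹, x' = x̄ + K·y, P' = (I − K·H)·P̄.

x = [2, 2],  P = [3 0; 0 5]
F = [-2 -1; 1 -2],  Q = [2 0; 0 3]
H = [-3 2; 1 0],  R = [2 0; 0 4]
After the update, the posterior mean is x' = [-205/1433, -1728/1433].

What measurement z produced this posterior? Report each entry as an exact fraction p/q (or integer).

x̄ = F·x = [-6, -2]
P̄ = F·P·Fᵀ + Q = [19 4; 4 26]
S = H·P̄·Hᵀ + R = [229 -49; -49 23]
K = P̄·Hᵀ·S⁻¹ = [-98/1433 975/1433; 558/1433 1438/1433]
x' − x̄ = [8393/1433, 1138/1433] = K·y
y = (KᵀK)⁻¹·Kᵀ·(x' − x̄) = [-16, 7]
z = y + H·x̄ = [-16, 7] + [14, -6] = [-2, 1]

z = [-2, 1]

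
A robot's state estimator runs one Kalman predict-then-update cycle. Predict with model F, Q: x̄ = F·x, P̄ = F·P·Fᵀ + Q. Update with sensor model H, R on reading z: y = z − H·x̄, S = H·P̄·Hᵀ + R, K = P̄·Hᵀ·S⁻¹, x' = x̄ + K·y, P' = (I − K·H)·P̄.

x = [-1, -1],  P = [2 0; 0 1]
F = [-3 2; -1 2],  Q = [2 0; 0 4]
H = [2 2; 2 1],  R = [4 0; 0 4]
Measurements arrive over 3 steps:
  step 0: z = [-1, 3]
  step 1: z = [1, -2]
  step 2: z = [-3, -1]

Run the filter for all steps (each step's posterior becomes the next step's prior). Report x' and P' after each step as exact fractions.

step 0: x̄ = F·x = [1, -1]
step 0: P̄ = F·P·Fᵀ + Q = [24 10; 10 10]
step 0: y = z − H·x̄ = [-1, 2]
step 0: S = H·P̄·Hᵀ + R = [220 176; 176 150]
step 0: K = P̄·Hᵀ·S⁻¹ = [-1/253 9/23; 90/253 -5/23]
step 0: x' = x̄ + K·y = [452/253, -453/253]
step 0: P' = (I − K·H)·P̄ = [398/253 -400/253; -400/253 580/253]
step 1: x̄ = F·x = [-2262/253, -1358/253]
step 1: P̄ = F·P·Fᵀ + Q = [11208/253 6714/253; 6714/253 5330/253]
step 1: y = z − H·x̄ = [7493/253, 5376/253]
step 1: S = H·P̄·Hᵀ + R = [120876/253 95776/253; 95776/253 78030/253]
step 1: K = P̄·Hᵀ·S⁻¹ = [3435/127921 43539/127921; 41018/127921 -19595/127921]
step 1: x' = x̄ + K·y = [-116811/127921, 111812/127921]
step 1: P' = (I − K·H)·P̄ = [167286/127921 -160416/127921; -160416/127921 242452/127921]
step 2: x̄ = F·x = [574057/127921, 340435/127921]
step 2: P̄ = F·P·Fᵀ + Q = [4656216/127921 2754994/127921; 2754994/127921 2290442/127921]
step 2: y = z − H·x̄ = [-2212747/127921, -1616470/127921]
step 2: S = H·P̄·Hᵀ + R = [50338268/127921 39735712/127921; 39735712/127921 32446966/127921]
step 2: K = P̄·Hᵀ·S⁻¹ = [1402031/53155133 18052071/53155133; 17063794/53155133 -8118143/53155133]
step 2: x' = x̄ + K·y = [-13828026/53155133, -51119493/53155133]
step 2: P' = (I − K·H)·P̄ = [69404222/53155133 -66600160/53155133; -66600160/53155133 100727748/53155133]

step 0: x' = [452/253, -453/253], P' = [398/253 -400/253; -400/253 580/253]
step 1: x' = [-116811/127921, 111812/127921], P' = [167286/127921 -160416/127921; -160416/127921 242452/127921]
step 2: x' = [-13828026/53155133, -51119493/53155133], P' = [69404222/53155133 -66600160/53155133; -66600160/53155133 100727748/53155133]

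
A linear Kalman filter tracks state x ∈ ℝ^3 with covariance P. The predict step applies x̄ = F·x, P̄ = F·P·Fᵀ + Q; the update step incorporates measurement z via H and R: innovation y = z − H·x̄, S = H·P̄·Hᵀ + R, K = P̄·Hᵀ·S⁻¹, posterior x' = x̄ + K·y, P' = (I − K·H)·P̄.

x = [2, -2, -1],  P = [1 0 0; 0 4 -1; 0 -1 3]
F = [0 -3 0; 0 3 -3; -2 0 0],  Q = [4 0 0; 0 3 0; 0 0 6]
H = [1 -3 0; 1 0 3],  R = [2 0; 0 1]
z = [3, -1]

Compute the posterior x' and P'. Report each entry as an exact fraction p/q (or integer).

x' = [525073/109283, 64110/109283, -213932/109283]
P' = [1100645/109283 356265/109283 -362850/109283; 356265/109283 139443/109283 -117450/109283; -362850/109283 -117450/109283 131630/109283]

x̄ = F·x = [6, -3, -4]
P̄ = F·P·Fᵀ + Q = [40 -45 0; -45 84 0; 0 0 10]
y = z − H·x̄ = [-12, 5]
S = H·P̄·Hᵀ + R = [1068 175; 175 131]
K = P̄·Hᵀ·S⁻¹ = [15925/109283 12095/109283; -31032/109283 3915/109283; -5250/109283 32040/109283]
x' = x̄ + K·y = [525073/109283, 64110/109283, -213932/109283]
P' = (I − K·H)·P̄ = [1100645/109283 356265/109283 -362850/109283; 356265/109283 139443/109283 -117450/109283; -362850/109283 -117450/109283 131630/109283]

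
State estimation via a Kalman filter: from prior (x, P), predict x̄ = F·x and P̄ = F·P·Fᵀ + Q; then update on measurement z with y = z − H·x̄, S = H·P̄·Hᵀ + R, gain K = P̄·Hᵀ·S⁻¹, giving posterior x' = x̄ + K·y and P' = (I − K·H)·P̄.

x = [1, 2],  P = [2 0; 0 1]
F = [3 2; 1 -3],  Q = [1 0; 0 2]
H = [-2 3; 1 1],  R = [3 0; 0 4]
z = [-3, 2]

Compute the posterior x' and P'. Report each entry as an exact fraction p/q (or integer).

x' = [15363/8431, 771/8431]
P' = [11937/8431 6279/8431; 6279/8431 5837/8431]

x̄ = F·x = [7, -5]
P̄ = F·P·Fᵀ + Q = [23 0; 0 13]
y = z − H·x̄ = [26, 0]
S = H·P̄·Hᵀ + R = [212 -7; -7 40]
K = P̄·Hᵀ·S⁻¹ = [-1679/8431 4554/8431; 1651/8431 3029/8431]
x' = x̄ + K·y = [15363/8431, 771/8431]
P' = (I − K·H)·P̄ = [11937/8431 6279/8431; 6279/8431 5837/8431]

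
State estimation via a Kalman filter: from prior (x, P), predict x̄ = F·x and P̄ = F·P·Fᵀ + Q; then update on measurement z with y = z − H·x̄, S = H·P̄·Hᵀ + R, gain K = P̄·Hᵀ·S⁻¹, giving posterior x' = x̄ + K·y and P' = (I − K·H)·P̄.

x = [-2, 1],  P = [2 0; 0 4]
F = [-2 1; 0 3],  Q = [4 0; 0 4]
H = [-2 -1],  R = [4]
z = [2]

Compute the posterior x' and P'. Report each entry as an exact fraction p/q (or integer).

x̄ = F·x = [5, 3]
P̄ = F·P·Fᵀ + Q = [16 12; 12 40]
y = z − H·x̄ = [15]
S = H·P̄·Hᵀ + R = [156]
K = P̄·Hᵀ·S⁻¹ = [-11/39; -16/39]
x' = x̄ + K·y = [10/13, -41/13]
P' = (I − K·H)·P̄ = [140/39 -236/39; -236/39 536/39]

x' = [10/13, -41/13]
P' = [140/39 -236/39; -236/39 536/39]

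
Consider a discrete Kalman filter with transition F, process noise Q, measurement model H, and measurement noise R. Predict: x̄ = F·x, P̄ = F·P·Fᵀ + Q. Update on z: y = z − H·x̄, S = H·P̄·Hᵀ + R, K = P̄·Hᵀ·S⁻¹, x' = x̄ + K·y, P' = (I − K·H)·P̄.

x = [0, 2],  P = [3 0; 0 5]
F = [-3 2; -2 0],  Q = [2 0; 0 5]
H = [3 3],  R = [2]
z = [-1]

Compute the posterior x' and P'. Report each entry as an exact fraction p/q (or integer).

x̄ = F·x = [4, 0]
P̄ = F·P·Fᵀ + Q = [49 18; 18 17]
y = z − H·x̄ = [-13]
S = H·P̄·Hᵀ + R = [920]
K = P̄·Hᵀ·S⁻¹ = [201/920; 21/184]
x' = x̄ + K·y = [1067/920, -273/184]
P' = (I − K·H)·P̄ = [4679/920 -909/184; -909/184 923/184]

x' = [1067/920, -273/184]
P' = [4679/920 -909/184; -909/184 923/184]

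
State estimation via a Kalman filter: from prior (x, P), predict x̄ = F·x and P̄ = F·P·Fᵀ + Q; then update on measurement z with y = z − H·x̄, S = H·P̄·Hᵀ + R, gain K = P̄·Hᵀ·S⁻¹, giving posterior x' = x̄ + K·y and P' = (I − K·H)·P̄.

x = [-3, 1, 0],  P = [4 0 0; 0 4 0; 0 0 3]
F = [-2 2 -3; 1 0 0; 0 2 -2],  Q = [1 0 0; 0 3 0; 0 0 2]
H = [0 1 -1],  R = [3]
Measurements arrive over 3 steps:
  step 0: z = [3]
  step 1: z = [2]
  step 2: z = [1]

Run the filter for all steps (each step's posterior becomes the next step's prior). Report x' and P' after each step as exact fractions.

step 0: x̄ = F·x = [8, -3, 2]
step 0: P̄ = F·P·Fᵀ + Q = [60 -8 34; -8 7 0; 34 0 30]
step 0: y = z − H·x̄ = [8]
step 0: S = H·P̄·Hᵀ + R = [40]
step 0: K = P̄·Hᵀ·S⁻¹ = [-21/20; 7/40; -3/4]
step 0: x' = x̄ + K·y = [-2/5, -8/5, -4]
step 0: P' = (I − K·H)·P̄ = [159/10 -13/20 5/2; -13/20 231/40 21/4; 5/2 21/4 15/2]
step 1: x̄ = F·x = [48/5, -2/5, 24/5]
step 1: P̄ = F·P·Fᵀ + Q = [637/5 -203/5 141/5; -203/5 189/10 -63/10; 141/5 -63/10 131/10]
step 1: y = z − H·x̄ = [36/5]
step 1: S = H·P̄·Hᵀ + R = [238/5]
step 1: K = P̄·Hᵀ·S⁻¹ = [-172/119; 9/17; -97/238]
step 1: x' = x̄ + K·y = [-96/119, 58/17, 222/119]
step 1: P' = (I − K·H)·P̄ = [3327/119 -71/17 19/119; -71/17 189/34 135/34; 19/119 135/34 618/119]
step 2: x̄ = F·x = [338/119, -96/119, 368/119]
step 2: P̄ = F·P·Fᵀ + Q = [20169/119 -7705/119 3693/119; -7705/119 3684/119 -1032/119; 3693/119 -1032/119 1576/119]
step 2: y = z − H·x̄ = [583/119]
step 2: S = H·P̄·Hᵀ + R = [7681/119]
step 2: K = P̄·Hᵀ·S⁻¹ = [-11398/7681; 4716/7681; -2608/7681]
step 2: x' = x̄ + K·y = [-34024/7681, 16908/7681, 10976/7681]
step 2: P' = (I − K·H)·P̄ = [210115/7681 -45623/7681 -11429/7681; -45623/7681 50892/7681 36744/7681; -11429/7681 36744/7681 44568/7681]

step 0: x' = [-2/5, -8/5, -4], P' = [159/10 -13/20 5/2; -13/20 231/40 21/4; 5/2 21/4 15/2]
step 1: x' = [-96/119, 58/17, 222/119], P' = [3327/119 -71/17 19/119; -71/17 189/34 135/34; 19/119 135/34 618/119]
step 2: x' = [-34024/7681, 16908/7681, 10976/7681], P' = [210115/7681 -45623/7681 -11429/7681; -45623/7681 50892/7681 36744/7681; -11429/7681 36744/7681 44568/7681]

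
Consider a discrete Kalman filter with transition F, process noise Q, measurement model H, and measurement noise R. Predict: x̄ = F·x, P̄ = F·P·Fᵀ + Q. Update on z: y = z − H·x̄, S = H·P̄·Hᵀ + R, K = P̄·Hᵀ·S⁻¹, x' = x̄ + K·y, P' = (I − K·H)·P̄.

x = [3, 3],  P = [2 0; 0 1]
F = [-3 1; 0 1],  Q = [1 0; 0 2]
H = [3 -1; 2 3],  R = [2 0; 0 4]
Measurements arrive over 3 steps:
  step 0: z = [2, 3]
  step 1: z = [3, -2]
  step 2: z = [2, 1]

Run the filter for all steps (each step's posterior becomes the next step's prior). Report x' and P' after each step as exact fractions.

step 0: x̄ = F·x = [-6, 3]
step 0: P̄ = F·P·Fᵀ + Q = [20 1; 1 3]
step 0: y = z − H·x̄ = [23, 6]
step 0: S = H·P̄·Hᵀ + R = [179 118; 118 123]
step 0: K = P̄·Hᵀ·S⁻¹ = [2183/8093 735/8093; -1298/8093 1969/8093]
step 0: x' = x̄ + K·y = [6061/8093, 6239/8093]
step 0: P' = (I − K·H)·P̄ = [1458/8093 8/8093; 8/8093 2620/8093]
step 1: x̄ = F·x = [-11944/8093, 6239/8093]
step 1: P̄ = F·P·Fᵀ + Q = [23787/8093 2596/8093; 2596/8093 18806/8093]
step 1: y = z − H·x̄ = [66350/8093, -11015/8093]
step 1: S = H·P̄·Hᵀ + R = [233499/8093 104476/8093; 104476/8093 327926/8093]
step 1: K = P̄·Hᵀ·S⁻¹ = [1035823/4056293 354793/4056293; -620898/4056293 959903/4056293]
step 1: x' = x̄ + K·y = [2022791/4056293, -3269826/4056293]
step 1: P' = (I − K·H)·P̄ = [694010/4056293 10384/4056293; 10384/4056293 1272948/4056293]
step 2: x̄ = F·x = [-9338199/4056293, -3269826/4056293]
step 2: P̄ = F·P·Fᵀ + Q = [11513027/4056293 1241796/4056293; 1241796/4056293 9385534/4056293]
step 2: y = z − H·x̄ = [32857357/4056293, 32542169/4056293]
step 2: S = H·P̄·Hᵀ + R = [113664587/4056293 49614132/4056293; 49614132/4056293 161648638/4056293]
step 2: K = P̄·Hᵀ·S⁻¹ = [499866651/1961416937 171175469/1961416937; -300168346/1961416937 463912275/1961416937]
step 2: x' = x̄ + K·y = [906891185/1961416937, -290787413/1961416937]
step 2: P' = (I − K·H)·P̄ = [334900162/1961416937 4967184/1961416937; 4967184/1961416937 615238244/1961416937]

step 0: x' = [6061/8093, 6239/8093], P' = [1458/8093 8/8093; 8/8093 2620/8093]
step 1: x' = [2022791/4056293, -3269826/4056293], P' = [694010/4056293 10384/4056293; 10384/4056293 1272948/4056293]
step 2: x' = [906891185/1961416937, -290787413/1961416937], P' = [334900162/1961416937 4967184/1961416937; 4967184/1961416937 615238244/1961416937]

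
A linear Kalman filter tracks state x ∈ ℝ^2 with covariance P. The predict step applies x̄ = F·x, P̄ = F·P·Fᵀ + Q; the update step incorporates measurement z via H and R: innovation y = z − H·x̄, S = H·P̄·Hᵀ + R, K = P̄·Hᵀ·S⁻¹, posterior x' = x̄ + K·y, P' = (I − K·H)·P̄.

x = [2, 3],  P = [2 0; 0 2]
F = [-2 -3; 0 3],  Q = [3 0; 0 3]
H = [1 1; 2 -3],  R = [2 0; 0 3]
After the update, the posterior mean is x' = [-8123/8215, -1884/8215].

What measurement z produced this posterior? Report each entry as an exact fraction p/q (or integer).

x̄ = F·x = [-13, 9]
P̄ = F·P·Fᵀ + Q = [29 -18; -18 21]
S = H·P̄·Hᵀ + R = [16 13; 13 524]
K = P̄·Hᵀ·S⁻¹ = [4308/8215 1649/8215; 2859/8215 -1623/8215]
x' − x̄ = [98672/8215, -75819/8215] = K·y
y = (KᵀK)⁻¹·Kᵀ·(x' − x̄) = [3, 52]
z = y + H·x̄ = [3, 52] + [-4, -53] = [-1, -1]

z = [-1, -1]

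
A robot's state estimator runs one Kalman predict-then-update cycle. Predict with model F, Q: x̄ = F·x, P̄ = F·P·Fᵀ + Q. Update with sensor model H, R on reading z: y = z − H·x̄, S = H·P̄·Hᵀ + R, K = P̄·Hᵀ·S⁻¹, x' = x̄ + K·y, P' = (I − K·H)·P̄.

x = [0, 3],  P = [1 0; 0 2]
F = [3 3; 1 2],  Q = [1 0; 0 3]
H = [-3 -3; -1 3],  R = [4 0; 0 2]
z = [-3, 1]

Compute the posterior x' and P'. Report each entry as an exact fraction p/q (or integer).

x' = [2420/4359, 769/1453]
P' = [3109/8718 -91/2906; -91/2906 423/2906]

x̄ = F·x = [9, 6]
P̄ = F·P·Fᵀ + Q = [28 15; 15 12]
y = z − H·x̄ = [42, -8]
S = H·P̄·Hᵀ + R = [634 -114; -114 48]
K = P̄·Hᵀ·S⁻¹ = [-709/2906 -982/4359; -249/2906 340/1453]
x' = x̄ + K·y = [2420/4359, 769/1453]
P' = (I − K·H)·P̄ = [3109/8718 -91/2906; -91/2906 423/2906]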